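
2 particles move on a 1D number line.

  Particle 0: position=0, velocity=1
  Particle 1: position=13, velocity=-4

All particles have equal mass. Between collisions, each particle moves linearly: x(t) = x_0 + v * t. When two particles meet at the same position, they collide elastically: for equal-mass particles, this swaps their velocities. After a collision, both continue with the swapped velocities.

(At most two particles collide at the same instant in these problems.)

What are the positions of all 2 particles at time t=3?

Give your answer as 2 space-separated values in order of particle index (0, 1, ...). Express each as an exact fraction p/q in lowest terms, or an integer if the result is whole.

Answer: 1 3

Derivation:
Collision at t=13/5: particles 0 and 1 swap velocities; positions: p0=13/5 p1=13/5; velocities now: v0=-4 v1=1
Advance to t=3 (no further collisions before then); velocities: v0=-4 v1=1; positions = 1 3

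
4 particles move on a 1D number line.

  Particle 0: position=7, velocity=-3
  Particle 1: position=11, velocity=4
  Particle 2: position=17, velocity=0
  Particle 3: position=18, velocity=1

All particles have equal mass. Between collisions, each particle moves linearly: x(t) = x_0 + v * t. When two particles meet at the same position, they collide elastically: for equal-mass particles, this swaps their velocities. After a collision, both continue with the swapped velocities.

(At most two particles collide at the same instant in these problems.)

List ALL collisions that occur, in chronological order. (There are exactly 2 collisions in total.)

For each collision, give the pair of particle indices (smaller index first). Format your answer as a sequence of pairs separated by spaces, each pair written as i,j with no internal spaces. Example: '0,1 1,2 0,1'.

Collision at t=3/2: particles 1 and 2 swap velocities; positions: p0=5/2 p1=17 p2=17 p3=39/2; velocities now: v0=-3 v1=0 v2=4 v3=1
Collision at t=7/3: particles 2 and 3 swap velocities; positions: p0=0 p1=17 p2=61/3 p3=61/3; velocities now: v0=-3 v1=0 v2=1 v3=4

Answer: 1,2 2,3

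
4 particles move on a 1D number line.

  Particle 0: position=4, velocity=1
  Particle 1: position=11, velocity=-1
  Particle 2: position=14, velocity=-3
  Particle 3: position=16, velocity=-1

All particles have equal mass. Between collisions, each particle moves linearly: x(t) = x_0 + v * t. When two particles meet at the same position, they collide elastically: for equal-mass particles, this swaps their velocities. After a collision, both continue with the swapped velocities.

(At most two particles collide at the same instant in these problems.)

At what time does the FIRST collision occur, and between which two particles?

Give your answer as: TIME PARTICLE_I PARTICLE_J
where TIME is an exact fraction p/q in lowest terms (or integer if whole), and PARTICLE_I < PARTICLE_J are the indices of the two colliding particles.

Answer: 3/2 1 2

Derivation:
Pair (0,1): pos 4,11 vel 1,-1 -> gap=7, closing at 2/unit, collide at t=7/2
Pair (1,2): pos 11,14 vel -1,-3 -> gap=3, closing at 2/unit, collide at t=3/2
Pair (2,3): pos 14,16 vel -3,-1 -> not approaching (rel speed -2 <= 0)
Earliest collision: t=3/2 between 1 and 2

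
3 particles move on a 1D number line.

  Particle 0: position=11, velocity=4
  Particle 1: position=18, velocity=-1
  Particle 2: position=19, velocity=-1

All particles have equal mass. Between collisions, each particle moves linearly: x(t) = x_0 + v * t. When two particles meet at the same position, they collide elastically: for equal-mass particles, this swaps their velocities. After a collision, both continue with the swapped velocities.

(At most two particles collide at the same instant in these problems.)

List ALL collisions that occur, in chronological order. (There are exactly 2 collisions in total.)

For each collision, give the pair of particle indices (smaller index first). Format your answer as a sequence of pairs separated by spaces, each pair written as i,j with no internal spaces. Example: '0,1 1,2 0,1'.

Collision at t=7/5: particles 0 and 1 swap velocities; positions: p0=83/5 p1=83/5 p2=88/5; velocities now: v0=-1 v1=4 v2=-1
Collision at t=8/5: particles 1 and 2 swap velocities; positions: p0=82/5 p1=87/5 p2=87/5; velocities now: v0=-1 v1=-1 v2=4

Answer: 0,1 1,2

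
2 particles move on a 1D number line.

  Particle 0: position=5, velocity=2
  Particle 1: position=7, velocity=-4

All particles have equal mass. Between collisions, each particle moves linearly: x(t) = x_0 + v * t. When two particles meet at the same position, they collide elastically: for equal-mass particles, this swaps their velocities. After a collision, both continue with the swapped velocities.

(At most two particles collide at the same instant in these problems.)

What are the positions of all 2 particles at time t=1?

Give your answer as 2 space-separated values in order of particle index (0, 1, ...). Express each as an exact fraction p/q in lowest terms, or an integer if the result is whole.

Answer: 3 7

Derivation:
Collision at t=1/3: particles 0 and 1 swap velocities; positions: p0=17/3 p1=17/3; velocities now: v0=-4 v1=2
Advance to t=1 (no further collisions before then); velocities: v0=-4 v1=2; positions = 3 7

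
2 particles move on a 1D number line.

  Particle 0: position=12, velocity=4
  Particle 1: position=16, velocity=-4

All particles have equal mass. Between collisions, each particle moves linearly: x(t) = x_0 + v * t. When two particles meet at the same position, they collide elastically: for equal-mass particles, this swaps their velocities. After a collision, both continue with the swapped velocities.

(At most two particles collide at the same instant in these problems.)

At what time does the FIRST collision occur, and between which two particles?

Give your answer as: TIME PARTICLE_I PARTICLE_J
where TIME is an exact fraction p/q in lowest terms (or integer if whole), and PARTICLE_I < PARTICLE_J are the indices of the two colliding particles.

Pair (0,1): pos 12,16 vel 4,-4 -> gap=4, closing at 8/unit, collide at t=1/2
Earliest collision: t=1/2 between 0 and 1

Answer: 1/2 0 1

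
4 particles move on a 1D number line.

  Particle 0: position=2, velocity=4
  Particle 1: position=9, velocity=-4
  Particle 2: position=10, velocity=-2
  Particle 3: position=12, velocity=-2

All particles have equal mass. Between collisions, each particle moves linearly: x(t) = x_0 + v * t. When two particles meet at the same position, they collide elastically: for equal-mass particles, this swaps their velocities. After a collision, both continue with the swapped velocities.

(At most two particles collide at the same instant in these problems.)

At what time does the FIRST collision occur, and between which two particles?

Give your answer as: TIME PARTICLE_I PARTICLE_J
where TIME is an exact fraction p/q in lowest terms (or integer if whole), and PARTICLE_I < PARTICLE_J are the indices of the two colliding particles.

Pair (0,1): pos 2,9 vel 4,-4 -> gap=7, closing at 8/unit, collide at t=7/8
Pair (1,2): pos 9,10 vel -4,-2 -> not approaching (rel speed -2 <= 0)
Pair (2,3): pos 10,12 vel -2,-2 -> not approaching (rel speed 0 <= 0)
Earliest collision: t=7/8 between 0 and 1

Answer: 7/8 0 1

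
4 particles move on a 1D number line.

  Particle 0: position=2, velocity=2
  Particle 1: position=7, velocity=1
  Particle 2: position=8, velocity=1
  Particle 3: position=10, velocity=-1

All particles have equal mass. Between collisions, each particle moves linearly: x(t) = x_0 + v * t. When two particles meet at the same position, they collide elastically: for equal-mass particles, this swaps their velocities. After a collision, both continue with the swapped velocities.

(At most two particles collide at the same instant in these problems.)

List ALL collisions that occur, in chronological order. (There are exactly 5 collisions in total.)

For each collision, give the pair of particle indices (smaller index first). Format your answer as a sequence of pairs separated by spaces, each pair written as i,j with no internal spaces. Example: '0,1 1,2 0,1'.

Answer: 2,3 1,2 0,1 1,2 2,3

Derivation:
Collision at t=1: particles 2 and 3 swap velocities; positions: p0=4 p1=8 p2=9 p3=9; velocities now: v0=2 v1=1 v2=-1 v3=1
Collision at t=3/2: particles 1 and 2 swap velocities; positions: p0=5 p1=17/2 p2=17/2 p3=19/2; velocities now: v0=2 v1=-1 v2=1 v3=1
Collision at t=8/3: particles 0 and 1 swap velocities; positions: p0=22/3 p1=22/3 p2=29/3 p3=32/3; velocities now: v0=-1 v1=2 v2=1 v3=1
Collision at t=5: particles 1 and 2 swap velocities; positions: p0=5 p1=12 p2=12 p3=13; velocities now: v0=-1 v1=1 v2=2 v3=1
Collision at t=6: particles 2 and 3 swap velocities; positions: p0=4 p1=13 p2=14 p3=14; velocities now: v0=-1 v1=1 v2=1 v3=2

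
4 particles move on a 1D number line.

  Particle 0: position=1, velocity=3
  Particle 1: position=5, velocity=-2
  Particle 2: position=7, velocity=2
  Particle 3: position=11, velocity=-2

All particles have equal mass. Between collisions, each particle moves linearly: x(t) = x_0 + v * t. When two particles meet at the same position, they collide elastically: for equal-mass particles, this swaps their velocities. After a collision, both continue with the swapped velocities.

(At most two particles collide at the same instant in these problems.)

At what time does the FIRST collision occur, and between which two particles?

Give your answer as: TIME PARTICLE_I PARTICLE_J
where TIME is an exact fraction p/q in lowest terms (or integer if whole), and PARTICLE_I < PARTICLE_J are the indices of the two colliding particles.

Pair (0,1): pos 1,5 vel 3,-2 -> gap=4, closing at 5/unit, collide at t=4/5
Pair (1,2): pos 5,7 vel -2,2 -> not approaching (rel speed -4 <= 0)
Pair (2,3): pos 7,11 vel 2,-2 -> gap=4, closing at 4/unit, collide at t=1
Earliest collision: t=4/5 between 0 and 1

Answer: 4/5 0 1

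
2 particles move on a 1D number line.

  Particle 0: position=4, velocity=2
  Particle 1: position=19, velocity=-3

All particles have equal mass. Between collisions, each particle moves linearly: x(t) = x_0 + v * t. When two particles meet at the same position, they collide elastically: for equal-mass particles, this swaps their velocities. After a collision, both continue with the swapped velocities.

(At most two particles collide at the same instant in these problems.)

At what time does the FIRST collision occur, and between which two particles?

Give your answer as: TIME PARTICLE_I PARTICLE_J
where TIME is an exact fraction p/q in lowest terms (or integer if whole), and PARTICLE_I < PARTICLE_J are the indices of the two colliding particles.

Pair (0,1): pos 4,19 vel 2,-3 -> gap=15, closing at 5/unit, collide at t=3
Earliest collision: t=3 between 0 and 1

Answer: 3 0 1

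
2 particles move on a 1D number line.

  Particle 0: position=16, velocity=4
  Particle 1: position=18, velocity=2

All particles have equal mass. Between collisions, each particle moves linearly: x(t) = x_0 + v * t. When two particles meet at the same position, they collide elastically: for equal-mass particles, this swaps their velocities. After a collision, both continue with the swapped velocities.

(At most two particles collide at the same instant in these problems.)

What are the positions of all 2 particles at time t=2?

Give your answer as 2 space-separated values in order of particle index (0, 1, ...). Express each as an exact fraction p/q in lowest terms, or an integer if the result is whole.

Answer: 22 24

Derivation:
Collision at t=1: particles 0 and 1 swap velocities; positions: p0=20 p1=20; velocities now: v0=2 v1=4
Advance to t=2 (no further collisions before then); velocities: v0=2 v1=4; positions = 22 24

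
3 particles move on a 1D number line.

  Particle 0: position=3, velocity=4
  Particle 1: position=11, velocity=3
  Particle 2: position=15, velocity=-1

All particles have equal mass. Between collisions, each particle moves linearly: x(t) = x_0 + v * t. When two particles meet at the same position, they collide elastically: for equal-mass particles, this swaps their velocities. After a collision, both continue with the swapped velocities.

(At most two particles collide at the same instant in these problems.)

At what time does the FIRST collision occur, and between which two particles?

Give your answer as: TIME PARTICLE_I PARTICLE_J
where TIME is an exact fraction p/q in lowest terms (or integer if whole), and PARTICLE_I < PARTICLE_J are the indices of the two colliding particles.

Answer: 1 1 2

Derivation:
Pair (0,1): pos 3,11 vel 4,3 -> gap=8, closing at 1/unit, collide at t=8
Pair (1,2): pos 11,15 vel 3,-1 -> gap=4, closing at 4/unit, collide at t=1
Earliest collision: t=1 between 1 and 2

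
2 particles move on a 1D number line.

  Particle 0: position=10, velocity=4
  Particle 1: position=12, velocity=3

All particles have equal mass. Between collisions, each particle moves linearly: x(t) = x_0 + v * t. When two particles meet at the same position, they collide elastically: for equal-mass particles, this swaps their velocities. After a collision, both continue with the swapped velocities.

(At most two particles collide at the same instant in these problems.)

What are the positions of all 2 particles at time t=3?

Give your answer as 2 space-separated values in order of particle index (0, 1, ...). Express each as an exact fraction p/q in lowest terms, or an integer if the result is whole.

Answer: 21 22

Derivation:
Collision at t=2: particles 0 and 1 swap velocities; positions: p0=18 p1=18; velocities now: v0=3 v1=4
Advance to t=3 (no further collisions before then); velocities: v0=3 v1=4; positions = 21 22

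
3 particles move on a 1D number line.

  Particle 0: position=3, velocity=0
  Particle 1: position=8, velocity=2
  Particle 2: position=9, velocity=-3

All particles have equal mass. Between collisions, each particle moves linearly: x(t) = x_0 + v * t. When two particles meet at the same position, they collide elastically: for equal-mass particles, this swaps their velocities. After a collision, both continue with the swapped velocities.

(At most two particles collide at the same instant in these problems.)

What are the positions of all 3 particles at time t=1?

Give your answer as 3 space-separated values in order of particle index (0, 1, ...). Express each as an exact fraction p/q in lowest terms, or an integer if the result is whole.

Collision at t=1/5: particles 1 and 2 swap velocities; positions: p0=3 p1=42/5 p2=42/5; velocities now: v0=0 v1=-3 v2=2
Advance to t=1 (no further collisions before then); velocities: v0=0 v1=-3 v2=2; positions = 3 6 10

Answer: 3 6 10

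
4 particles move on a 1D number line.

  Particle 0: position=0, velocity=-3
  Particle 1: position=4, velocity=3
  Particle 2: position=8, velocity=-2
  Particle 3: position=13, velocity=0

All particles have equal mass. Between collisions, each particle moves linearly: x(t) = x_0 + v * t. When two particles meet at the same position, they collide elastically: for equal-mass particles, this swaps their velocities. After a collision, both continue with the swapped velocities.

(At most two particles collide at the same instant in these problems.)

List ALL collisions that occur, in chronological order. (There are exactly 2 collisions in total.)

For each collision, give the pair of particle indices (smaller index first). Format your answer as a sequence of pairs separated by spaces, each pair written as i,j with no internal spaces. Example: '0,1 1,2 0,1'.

Answer: 1,2 2,3

Derivation:
Collision at t=4/5: particles 1 and 2 swap velocities; positions: p0=-12/5 p1=32/5 p2=32/5 p3=13; velocities now: v0=-3 v1=-2 v2=3 v3=0
Collision at t=3: particles 2 and 3 swap velocities; positions: p0=-9 p1=2 p2=13 p3=13; velocities now: v0=-3 v1=-2 v2=0 v3=3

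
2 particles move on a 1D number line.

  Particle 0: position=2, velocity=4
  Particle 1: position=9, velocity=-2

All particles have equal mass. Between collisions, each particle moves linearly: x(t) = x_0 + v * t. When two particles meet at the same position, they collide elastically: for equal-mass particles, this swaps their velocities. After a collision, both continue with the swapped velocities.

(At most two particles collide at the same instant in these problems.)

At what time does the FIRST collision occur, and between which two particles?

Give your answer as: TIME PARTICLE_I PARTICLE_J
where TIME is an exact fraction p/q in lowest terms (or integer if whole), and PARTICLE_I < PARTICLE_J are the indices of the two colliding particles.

Answer: 7/6 0 1

Derivation:
Pair (0,1): pos 2,9 vel 4,-2 -> gap=7, closing at 6/unit, collide at t=7/6
Earliest collision: t=7/6 between 0 and 1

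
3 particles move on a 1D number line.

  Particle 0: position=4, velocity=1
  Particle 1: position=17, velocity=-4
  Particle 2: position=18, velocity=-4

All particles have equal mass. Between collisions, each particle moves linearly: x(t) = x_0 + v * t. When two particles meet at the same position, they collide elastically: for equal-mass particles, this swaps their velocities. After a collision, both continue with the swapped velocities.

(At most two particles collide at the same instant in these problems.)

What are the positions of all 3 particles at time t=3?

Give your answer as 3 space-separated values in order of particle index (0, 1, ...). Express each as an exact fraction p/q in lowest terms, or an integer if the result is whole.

Collision at t=13/5: particles 0 and 1 swap velocities; positions: p0=33/5 p1=33/5 p2=38/5; velocities now: v0=-4 v1=1 v2=-4
Collision at t=14/5: particles 1 and 2 swap velocities; positions: p0=29/5 p1=34/5 p2=34/5; velocities now: v0=-4 v1=-4 v2=1
Advance to t=3 (no further collisions before then); velocities: v0=-4 v1=-4 v2=1; positions = 5 6 7

Answer: 5 6 7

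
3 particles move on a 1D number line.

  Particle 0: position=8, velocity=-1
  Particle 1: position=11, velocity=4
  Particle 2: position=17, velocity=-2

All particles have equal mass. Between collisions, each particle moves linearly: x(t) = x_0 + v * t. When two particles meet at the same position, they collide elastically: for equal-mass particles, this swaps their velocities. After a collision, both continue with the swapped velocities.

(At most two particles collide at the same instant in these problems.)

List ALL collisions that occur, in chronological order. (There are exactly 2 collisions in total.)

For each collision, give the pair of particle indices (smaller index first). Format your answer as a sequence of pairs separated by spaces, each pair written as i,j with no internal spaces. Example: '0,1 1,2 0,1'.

Collision at t=1: particles 1 and 2 swap velocities; positions: p0=7 p1=15 p2=15; velocities now: v0=-1 v1=-2 v2=4
Collision at t=9: particles 0 and 1 swap velocities; positions: p0=-1 p1=-1 p2=47; velocities now: v0=-2 v1=-1 v2=4

Answer: 1,2 0,1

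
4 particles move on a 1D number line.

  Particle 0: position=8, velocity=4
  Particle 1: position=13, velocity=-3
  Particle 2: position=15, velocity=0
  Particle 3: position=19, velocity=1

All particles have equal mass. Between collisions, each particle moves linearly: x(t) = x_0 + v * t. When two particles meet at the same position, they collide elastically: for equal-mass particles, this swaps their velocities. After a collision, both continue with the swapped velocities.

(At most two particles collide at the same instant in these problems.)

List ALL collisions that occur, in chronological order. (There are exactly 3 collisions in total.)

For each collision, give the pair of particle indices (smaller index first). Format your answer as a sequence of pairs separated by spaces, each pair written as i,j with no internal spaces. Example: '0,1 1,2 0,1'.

Answer: 0,1 1,2 2,3

Derivation:
Collision at t=5/7: particles 0 and 1 swap velocities; positions: p0=76/7 p1=76/7 p2=15 p3=138/7; velocities now: v0=-3 v1=4 v2=0 v3=1
Collision at t=7/4: particles 1 and 2 swap velocities; positions: p0=31/4 p1=15 p2=15 p3=83/4; velocities now: v0=-3 v1=0 v2=4 v3=1
Collision at t=11/3: particles 2 and 3 swap velocities; positions: p0=2 p1=15 p2=68/3 p3=68/3; velocities now: v0=-3 v1=0 v2=1 v3=4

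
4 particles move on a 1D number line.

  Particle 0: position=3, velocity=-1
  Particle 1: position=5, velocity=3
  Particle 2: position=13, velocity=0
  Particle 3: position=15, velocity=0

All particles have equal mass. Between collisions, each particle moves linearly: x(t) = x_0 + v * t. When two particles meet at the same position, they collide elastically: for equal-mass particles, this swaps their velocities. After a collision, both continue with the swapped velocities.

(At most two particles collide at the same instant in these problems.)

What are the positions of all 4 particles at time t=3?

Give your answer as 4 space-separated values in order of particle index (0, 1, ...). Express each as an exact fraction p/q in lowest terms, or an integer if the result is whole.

Collision at t=8/3: particles 1 and 2 swap velocities; positions: p0=1/3 p1=13 p2=13 p3=15; velocities now: v0=-1 v1=0 v2=3 v3=0
Advance to t=3 (no further collisions before then); velocities: v0=-1 v1=0 v2=3 v3=0; positions = 0 13 14 15

Answer: 0 13 14 15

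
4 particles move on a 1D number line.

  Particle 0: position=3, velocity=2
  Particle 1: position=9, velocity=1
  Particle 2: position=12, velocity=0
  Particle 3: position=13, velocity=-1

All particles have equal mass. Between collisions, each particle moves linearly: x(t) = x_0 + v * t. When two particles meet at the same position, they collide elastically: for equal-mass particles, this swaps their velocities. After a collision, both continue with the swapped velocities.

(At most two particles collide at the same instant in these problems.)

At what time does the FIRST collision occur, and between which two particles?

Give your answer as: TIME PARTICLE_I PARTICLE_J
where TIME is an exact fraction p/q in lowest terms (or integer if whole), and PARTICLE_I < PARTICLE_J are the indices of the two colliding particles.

Pair (0,1): pos 3,9 vel 2,1 -> gap=6, closing at 1/unit, collide at t=6
Pair (1,2): pos 9,12 vel 1,0 -> gap=3, closing at 1/unit, collide at t=3
Pair (2,3): pos 12,13 vel 0,-1 -> gap=1, closing at 1/unit, collide at t=1
Earliest collision: t=1 between 2 and 3

Answer: 1 2 3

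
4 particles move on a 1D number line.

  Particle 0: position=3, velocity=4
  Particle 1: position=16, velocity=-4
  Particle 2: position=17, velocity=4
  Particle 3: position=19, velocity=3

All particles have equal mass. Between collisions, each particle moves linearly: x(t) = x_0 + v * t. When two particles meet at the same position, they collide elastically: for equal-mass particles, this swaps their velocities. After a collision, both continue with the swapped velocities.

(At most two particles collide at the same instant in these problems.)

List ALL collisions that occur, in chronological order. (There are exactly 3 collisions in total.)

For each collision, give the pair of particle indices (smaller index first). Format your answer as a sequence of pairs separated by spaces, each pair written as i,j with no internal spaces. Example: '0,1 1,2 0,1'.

Collision at t=13/8: particles 0 and 1 swap velocities; positions: p0=19/2 p1=19/2 p2=47/2 p3=191/8; velocities now: v0=-4 v1=4 v2=4 v3=3
Collision at t=2: particles 2 and 3 swap velocities; positions: p0=8 p1=11 p2=25 p3=25; velocities now: v0=-4 v1=4 v2=3 v3=4
Collision at t=16: particles 1 and 2 swap velocities; positions: p0=-48 p1=67 p2=67 p3=81; velocities now: v0=-4 v1=3 v2=4 v3=4

Answer: 0,1 2,3 1,2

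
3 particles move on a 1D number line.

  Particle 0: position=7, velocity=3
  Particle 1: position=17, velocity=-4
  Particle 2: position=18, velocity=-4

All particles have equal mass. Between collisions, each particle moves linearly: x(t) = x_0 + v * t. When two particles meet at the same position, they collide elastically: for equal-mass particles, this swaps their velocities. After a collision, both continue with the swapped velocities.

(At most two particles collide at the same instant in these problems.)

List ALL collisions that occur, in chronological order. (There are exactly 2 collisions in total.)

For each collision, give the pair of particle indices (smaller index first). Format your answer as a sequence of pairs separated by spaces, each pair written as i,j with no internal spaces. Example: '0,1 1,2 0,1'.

Collision at t=10/7: particles 0 and 1 swap velocities; positions: p0=79/7 p1=79/7 p2=86/7; velocities now: v0=-4 v1=3 v2=-4
Collision at t=11/7: particles 1 and 2 swap velocities; positions: p0=75/7 p1=82/7 p2=82/7; velocities now: v0=-4 v1=-4 v2=3

Answer: 0,1 1,2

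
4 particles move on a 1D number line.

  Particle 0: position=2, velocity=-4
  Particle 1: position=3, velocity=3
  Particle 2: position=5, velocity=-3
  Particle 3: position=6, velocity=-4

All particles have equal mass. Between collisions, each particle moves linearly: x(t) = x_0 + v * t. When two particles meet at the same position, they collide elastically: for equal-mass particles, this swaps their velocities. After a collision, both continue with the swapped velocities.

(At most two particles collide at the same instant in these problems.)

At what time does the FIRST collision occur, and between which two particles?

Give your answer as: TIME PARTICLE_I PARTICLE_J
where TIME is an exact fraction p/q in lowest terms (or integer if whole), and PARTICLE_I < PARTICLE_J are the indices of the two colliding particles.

Answer: 1/3 1 2

Derivation:
Pair (0,1): pos 2,3 vel -4,3 -> not approaching (rel speed -7 <= 0)
Pair (1,2): pos 3,5 vel 3,-3 -> gap=2, closing at 6/unit, collide at t=1/3
Pair (2,3): pos 5,6 vel -3,-4 -> gap=1, closing at 1/unit, collide at t=1
Earliest collision: t=1/3 between 1 and 2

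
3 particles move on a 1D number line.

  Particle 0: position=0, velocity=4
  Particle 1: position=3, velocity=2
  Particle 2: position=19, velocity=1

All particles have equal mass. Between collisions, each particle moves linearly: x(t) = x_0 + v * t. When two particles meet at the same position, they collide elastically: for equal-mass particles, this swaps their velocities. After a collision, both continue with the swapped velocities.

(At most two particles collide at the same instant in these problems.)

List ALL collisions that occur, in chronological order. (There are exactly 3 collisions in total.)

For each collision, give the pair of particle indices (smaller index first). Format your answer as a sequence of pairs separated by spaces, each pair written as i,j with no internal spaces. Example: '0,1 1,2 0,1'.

Answer: 0,1 1,2 0,1

Derivation:
Collision at t=3/2: particles 0 and 1 swap velocities; positions: p0=6 p1=6 p2=41/2; velocities now: v0=2 v1=4 v2=1
Collision at t=19/3: particles 1 and 2 swap velocities; positions: p0=47/3 p1=76/3 p2=76/3; velocities now: v0=2 v1=1 v2=4
Collision at t=16: particles 0 and 1 swap velocities; positions: p0=35 p1=35 p2=64; velocities now: v0=1 v1=2 v2=4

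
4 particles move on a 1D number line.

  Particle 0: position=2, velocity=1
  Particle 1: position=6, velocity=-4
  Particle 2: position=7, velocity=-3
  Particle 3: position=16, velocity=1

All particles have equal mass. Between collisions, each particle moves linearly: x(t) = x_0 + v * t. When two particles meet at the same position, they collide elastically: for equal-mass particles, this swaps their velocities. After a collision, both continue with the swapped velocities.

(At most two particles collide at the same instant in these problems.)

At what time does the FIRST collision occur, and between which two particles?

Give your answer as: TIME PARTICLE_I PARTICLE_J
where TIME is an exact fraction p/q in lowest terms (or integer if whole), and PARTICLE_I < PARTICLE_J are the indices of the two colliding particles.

Answer: 4/5 0 1

Derivation:
Pair (0,1): pos 2,6 vel 1,-4 -> gap=4, closing at 5/unit, collide at t=4/5
Pair (1,2): pos 6,7 vel -4,-3 -> not approaching (rel speed -1 <= 0)
Pair (2,3): pos 7,16 vel -3,1 -> not approaching (rel speed -4 <= 0)
Earliest collision: t=4/5 between 0 and 1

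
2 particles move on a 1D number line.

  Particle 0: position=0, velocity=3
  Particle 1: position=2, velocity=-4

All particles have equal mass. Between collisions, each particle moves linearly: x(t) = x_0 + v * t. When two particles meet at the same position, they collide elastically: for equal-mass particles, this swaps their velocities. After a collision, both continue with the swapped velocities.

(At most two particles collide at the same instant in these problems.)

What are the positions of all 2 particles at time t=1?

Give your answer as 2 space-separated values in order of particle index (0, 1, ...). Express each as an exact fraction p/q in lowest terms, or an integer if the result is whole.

Collision at t=2/7: particles 0 and 1 swap velocities; positions: p0=6/7 p1=6/7; velocities now: v0=-4 v1=3
Advance to t=1 (no further collisions before then); velocities: v0=-4 v1=3; positions = -2 3

Answer: -2 3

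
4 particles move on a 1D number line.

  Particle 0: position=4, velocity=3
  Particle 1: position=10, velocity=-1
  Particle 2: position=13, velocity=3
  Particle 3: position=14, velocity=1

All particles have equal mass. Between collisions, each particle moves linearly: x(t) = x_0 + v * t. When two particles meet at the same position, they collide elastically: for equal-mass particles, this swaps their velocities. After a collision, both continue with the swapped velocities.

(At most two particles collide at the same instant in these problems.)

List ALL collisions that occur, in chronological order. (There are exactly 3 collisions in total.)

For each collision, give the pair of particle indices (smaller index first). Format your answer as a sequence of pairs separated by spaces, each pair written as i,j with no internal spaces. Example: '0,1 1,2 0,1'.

Collision at t=1/2: particles 2 and 3 swap velocities; positions: p0=11/2 p1=19/2 p2=29/2 p3=29/2; velocities now: v0=3 v1=-1 v2=1 v3=3
Collision at t=3/2: particles 0 and 1 swap velocities; positions: p0=17/2 p1=17/2 p2=31/2 p3=35/2; velocities now: v0=-1 v1=3 v2=1 v3=3
Collision at t=5: particles 1 and 2 swap velocities; positions: p0=5 p1=19 p2=19 p3=28; velocities now: v0=-1 v1=1 v2=3 v3=3

Answer: 2,3 0,1 1,2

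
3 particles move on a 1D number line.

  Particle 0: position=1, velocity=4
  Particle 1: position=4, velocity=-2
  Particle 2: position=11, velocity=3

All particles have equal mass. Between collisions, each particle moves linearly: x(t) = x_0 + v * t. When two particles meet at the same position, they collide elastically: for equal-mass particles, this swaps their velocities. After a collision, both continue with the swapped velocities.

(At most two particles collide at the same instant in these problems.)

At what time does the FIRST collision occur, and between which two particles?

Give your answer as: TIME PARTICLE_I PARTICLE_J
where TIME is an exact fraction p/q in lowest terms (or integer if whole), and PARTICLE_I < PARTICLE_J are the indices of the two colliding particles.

Pair (0,1): pos 1,4 vel 4,-2 -> gap=3, closing at 6/unit, collide at t=1/2
Pair (1,2): pos 4,11 vel -2,3 -> not approaching (rel speed -5 <= 0)
Earliest collision: t=1/2 between 0 and 1

Answer: 1/2 0 1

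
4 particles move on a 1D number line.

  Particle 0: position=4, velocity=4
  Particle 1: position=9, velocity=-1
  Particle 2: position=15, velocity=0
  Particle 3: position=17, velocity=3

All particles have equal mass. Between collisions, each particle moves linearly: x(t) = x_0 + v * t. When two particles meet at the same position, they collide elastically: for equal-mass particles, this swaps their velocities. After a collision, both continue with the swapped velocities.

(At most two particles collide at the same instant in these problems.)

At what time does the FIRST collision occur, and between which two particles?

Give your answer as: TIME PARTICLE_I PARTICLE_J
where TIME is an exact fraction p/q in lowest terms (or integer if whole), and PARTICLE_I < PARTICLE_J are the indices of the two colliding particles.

Answer: 1 0 1

Derivation:
Pair (0,1): pos 4,9 vel 4,-1 -> gap=5, closing at 5/unit, collide at t=1
Pair (1,2): pos 9,15 vel -1,0 -> not approaching (rel speed -1 <= 0)
Pair (2,3): pos 15,17 vel 0,3 -> not approaching (rel speed -3 <= 0)
Earliest collision: t=1 between 0 and 1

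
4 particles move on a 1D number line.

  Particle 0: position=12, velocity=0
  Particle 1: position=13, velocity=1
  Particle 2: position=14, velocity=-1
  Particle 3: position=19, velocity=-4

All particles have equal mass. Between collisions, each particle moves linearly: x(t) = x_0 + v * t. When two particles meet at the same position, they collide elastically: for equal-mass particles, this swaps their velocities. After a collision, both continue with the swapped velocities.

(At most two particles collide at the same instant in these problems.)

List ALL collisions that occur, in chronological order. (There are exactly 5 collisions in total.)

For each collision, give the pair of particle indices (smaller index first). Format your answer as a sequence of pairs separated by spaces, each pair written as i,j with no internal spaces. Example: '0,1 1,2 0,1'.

Answer: 1,2 2,3 1,2 0,1 1,2

Derivation:
Collision at t=1/2: particles 1 and 2 swap velocities; positions: p0=12 p1=27/2 p2=27/2 p3=17; velocities now: v0=0 v1=-1 v2=1 v3=-4
Collision at t=6/5: particles 2 and 3 swap velocities; positions: p0=12 p1=64/5 p2=71/5 p3=71/5; velocities now: v0=0 v1=-1 v2=-4 v3=1
Collision at t=5/3: particles 1 and 2 swap velocities; positions: p0=12 p1=37/3 p2=37/3 p3=44/3; velocities now: v0=0 v1=-4 v2=-1 v3=1
Collision at t=7/4: particles 0 and 1 swap velocities; positions: p0=12 p1=12 p2=49/4 p3=59/4; velocities now: v0=-4 v1=0 v2=-1 v3=1
Collision at t=2: particles 1 and 2 swap velocities; positions: p0=11 p1=12 p2=12 p3=15; velocities now: v0=-4 v1=-1 v2=0 v3=1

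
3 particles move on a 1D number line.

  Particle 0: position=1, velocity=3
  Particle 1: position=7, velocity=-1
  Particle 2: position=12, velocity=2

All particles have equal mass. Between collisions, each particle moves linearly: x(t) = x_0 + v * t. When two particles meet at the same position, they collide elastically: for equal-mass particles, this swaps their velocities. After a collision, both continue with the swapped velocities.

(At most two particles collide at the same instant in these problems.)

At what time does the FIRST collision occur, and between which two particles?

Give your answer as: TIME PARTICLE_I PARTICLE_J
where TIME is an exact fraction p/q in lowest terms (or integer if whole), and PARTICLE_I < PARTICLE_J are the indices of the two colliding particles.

Pair (0,1): pos 1,7 vel 3,-1 -> gap=6, closing at 4/unit, collide at t=3/2
Pair (1,2): pos 7,12 vel -1,2 -> not approaching (rel speed -3 <= 0)
Earliest collision: t=3/2 between 0 and 1

Answer: 3/2 0 1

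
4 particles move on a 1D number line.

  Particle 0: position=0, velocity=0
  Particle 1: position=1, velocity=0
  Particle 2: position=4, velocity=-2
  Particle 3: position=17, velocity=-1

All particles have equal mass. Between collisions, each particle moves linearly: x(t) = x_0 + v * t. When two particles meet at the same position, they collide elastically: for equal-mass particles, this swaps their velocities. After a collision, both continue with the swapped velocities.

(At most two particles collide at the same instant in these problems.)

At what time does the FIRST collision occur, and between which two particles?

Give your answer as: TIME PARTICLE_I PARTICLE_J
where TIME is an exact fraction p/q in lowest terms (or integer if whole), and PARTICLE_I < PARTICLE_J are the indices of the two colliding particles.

Pair (0,1): pos 0,1 vel 0,0 -> not approaching (rel speed 0 <= 0)
Pair (1,2): pos 1,4 vel 0,-2 -> gap=3, closing at 2/unit, collide at t=3/2
Pair (2,3): pos 4,17 vel -2,-1 -> not approaching (rel speed -1 <= 0)
Earliest collision: t=3/2 between 1 and 2

Answer: 3/2 1 2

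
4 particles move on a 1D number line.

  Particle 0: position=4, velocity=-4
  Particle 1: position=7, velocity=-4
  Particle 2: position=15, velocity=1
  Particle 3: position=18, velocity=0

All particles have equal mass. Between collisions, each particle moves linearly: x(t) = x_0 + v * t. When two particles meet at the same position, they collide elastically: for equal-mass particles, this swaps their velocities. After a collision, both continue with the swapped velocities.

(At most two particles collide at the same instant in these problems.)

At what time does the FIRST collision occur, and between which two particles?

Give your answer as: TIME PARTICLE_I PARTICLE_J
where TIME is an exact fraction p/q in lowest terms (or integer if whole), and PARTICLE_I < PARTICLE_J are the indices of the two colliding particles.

Pair (0,1): pos 4,7 vel -4,-4 -> not approaching (rel speed 0 <= 0)
Pair (1,2): pos 7,15 vel -4,1 -> not approaching (rel speed -5 <= 0)
Pair (2,3): pos 15,18 vel 1,0 -> gap=3, closing at 1/unit, collide at t=3
Earliest collision: t=3 between 2 and 3

Answer: 3 2 3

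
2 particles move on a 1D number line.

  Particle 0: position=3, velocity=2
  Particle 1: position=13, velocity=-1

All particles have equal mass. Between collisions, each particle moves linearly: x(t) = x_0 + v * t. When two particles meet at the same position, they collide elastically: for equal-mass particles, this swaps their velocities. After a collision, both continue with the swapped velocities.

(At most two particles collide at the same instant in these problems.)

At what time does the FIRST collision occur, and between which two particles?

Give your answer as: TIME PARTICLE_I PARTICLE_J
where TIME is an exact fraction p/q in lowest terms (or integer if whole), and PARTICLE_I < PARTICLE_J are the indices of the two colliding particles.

Answer: 10/3 0 1

Derivation:
Pair (0,1): pos 3,13 vel 2,-1 -> gap=10, closing at 3/unit, collide at t=10/3
Earliest collision: t=10/3 between 0 and 1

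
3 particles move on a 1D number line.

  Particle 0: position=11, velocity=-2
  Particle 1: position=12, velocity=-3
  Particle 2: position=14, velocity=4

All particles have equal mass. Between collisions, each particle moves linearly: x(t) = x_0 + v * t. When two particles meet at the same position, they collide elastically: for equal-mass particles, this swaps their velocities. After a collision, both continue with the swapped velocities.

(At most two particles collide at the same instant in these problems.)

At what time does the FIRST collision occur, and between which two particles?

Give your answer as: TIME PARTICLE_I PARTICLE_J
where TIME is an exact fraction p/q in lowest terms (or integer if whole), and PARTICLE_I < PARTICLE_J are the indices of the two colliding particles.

Pair (0,1): pos 11,12 vel -2,-3 -> gap=1, closing at 1/unit, collide at t=1
Pair (1,2): pos 12,14 vel -3,4 -> not approaching (rel speed -7 <= 0)
Earliest collision: t=1 between 0 and 1

Answer: 1 0 1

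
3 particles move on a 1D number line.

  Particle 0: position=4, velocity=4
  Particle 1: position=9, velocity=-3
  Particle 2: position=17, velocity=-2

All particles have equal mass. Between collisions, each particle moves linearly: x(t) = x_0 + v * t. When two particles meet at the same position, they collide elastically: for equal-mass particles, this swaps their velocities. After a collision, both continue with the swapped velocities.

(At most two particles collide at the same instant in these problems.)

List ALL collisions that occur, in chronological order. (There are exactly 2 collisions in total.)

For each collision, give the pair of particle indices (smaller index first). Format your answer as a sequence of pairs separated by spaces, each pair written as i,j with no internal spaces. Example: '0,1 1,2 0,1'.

Answer: 0,1 1,2

Derivation:
Collision at t=5/7: particles 0 and 1 swap velocities; positions: p0=48/7 p1=48/7 p2=109/7; velocities now: v0=-3 v1=4 v2=-2
Collision at t=13/6: particles 1 and 2 swap velocities; positions: p0=5/2 p1=38/3 p2=38/3; velocities now: v0=-3 v1=-2 v2=4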